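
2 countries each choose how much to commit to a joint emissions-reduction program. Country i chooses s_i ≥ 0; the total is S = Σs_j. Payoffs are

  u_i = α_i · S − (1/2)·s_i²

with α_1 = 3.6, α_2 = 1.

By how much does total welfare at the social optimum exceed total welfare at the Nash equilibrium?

6.98

Country i's FOC: ∂u_i/∂s_i = α_i − s_i = 0, so s_i* = α_i.
NE contributions = (3.6, 1); S = 4.6.
W^NE = (Σα)·S − ½Σα_i² = 4.6² − ½·13.96 = 14.18.
Planner sets s_i = Σα_j = 4.6 for every i, so S^SO = 2·4.6 = 9.2.
W^SO = (Σα)·S^SO − ½·2·(Σα)² = (2/2)·4.6² = 21.16.
Deadweight loss = W^SO − W^NE = 6.98.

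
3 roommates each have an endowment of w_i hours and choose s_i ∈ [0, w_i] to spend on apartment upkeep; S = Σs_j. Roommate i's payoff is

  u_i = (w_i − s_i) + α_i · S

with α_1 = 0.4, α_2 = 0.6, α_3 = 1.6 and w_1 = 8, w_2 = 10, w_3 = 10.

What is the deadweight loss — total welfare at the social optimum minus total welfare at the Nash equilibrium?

28.8

∂u_i/∂s_i = α_i − 1, so roommate i contributes w_i if α_i > 1, else 0.
α_i > 1 for i ∈ {3}; NE contributions (0, 0, 10), S = 10.
W^NE = Σw_i − S^NE + (Σα_i)·S^NE = 28 + 1.6·10 = 44.
Planner: ∂(Σu_j)/∂s_i = Σα_j − 1 = 1.6 > 0, so everyone contributes w_i; S^SO = 28, W^SO = 28 + 1.6·28 = 72.8.
Deadweight loss = 28.8.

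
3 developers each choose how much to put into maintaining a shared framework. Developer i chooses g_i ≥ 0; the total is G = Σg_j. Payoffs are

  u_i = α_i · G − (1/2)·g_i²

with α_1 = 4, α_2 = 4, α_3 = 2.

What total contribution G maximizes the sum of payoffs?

Planner FOC: ∂(Σu_j)/∂g_i = (Σα_j) − g_i = 0, so g_i^SO = Σα_j = 10 for every i; G^SO = 30.

30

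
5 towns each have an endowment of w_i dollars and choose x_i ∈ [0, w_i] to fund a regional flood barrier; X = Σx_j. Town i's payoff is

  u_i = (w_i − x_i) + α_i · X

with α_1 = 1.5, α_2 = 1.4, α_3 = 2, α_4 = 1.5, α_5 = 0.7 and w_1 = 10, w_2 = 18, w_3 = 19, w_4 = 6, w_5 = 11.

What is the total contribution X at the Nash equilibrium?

53

∂u_i/∂x_i = α_i − 1, so town i contributes w_i if α_i > 1, else 0.
α_i > 1 for i ∈ {1, 2, 3, 4}; NE contributions (10, 18, 19, 6, 0), X = 53.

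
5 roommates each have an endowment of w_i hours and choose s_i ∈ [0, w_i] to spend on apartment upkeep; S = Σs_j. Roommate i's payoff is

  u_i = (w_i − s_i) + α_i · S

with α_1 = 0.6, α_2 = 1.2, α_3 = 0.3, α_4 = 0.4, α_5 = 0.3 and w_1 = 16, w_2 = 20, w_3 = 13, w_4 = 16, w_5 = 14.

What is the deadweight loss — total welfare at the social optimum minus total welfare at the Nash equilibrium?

106.2

∂u_i/∂s_i = α_i − 1, so roommate i contributes w_i if α_i > 1, else 0.
α_i > 1 for i ∈ {2}; NE contributions (0, 20, 0, 0, 0), S = 20.
W^NE = Σw_i − S^NE + (Σα_i)·S^NE = 79 + 1.8·20 = 115.
Planner: ∂(Σu_j)/∂s_i = Σα_j − 1 = 1.8 > 0, so everyone contributes w_i; S^SO = 79, W^SO = 79 + 1.8·79 = 221.2.
Deadweight loss = 106.2.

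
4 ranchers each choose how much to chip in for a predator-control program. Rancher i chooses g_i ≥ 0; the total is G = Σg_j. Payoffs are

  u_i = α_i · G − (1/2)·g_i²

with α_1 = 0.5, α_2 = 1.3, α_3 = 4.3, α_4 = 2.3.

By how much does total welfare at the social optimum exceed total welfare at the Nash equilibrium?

83.42

Rancher i's FOC: ∂u_i/∂g_i = α_i − g_i = 0, so g_i* = α_i.
NE contributions = (0.5, 1.3, 4.3, 2.3); G = 8.4.
W^NE = (Σα)·G − ½Σα_i² = 8.4² − ½·25.72 = 57.7.
Planner sets g_i = Σα_j = 8.4 for every i, so G^SO = 4·8.4 = 33.6.
W^SO = (Σα)·G^SO − ½·4·(Σα)² = (4/2)·8.4² = 141.12.
Deadweight loss = W^SO − W^NE = 83.42.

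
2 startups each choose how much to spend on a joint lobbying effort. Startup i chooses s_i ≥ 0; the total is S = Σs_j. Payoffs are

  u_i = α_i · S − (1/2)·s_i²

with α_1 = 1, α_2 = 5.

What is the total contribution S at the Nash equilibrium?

Startup i's FOC: ∂u_i/∂s_i = α_i − s_i = 0, so s_i* = α_i.
NE contributions = (1, 5); S = 6.

6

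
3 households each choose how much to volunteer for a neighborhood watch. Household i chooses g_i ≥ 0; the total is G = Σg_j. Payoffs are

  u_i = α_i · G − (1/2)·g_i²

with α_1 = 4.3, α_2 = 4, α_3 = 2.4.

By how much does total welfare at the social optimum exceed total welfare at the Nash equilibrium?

77.37

Household i's FOC: ∂u_i/∂g_i = α_i − g_i = 0, so g_i* = α_i.
NE contributions = (4.3, 4, 2.4); G = 10.7.
W^NE = (Σα)·G − ½Σα_i² = 10.7² − ½·40.25 = 94.365.
Planner sets g_i = Σα_j = 10.7 for every i, so G^SO = 3·10.7 = 32.1.
W^SO = (Σα)·G^SO − ½·3·(Σα)² = (3/2)·10.7² = 171.735.
Deadweight loss = W^SO − W^NE = 77.37.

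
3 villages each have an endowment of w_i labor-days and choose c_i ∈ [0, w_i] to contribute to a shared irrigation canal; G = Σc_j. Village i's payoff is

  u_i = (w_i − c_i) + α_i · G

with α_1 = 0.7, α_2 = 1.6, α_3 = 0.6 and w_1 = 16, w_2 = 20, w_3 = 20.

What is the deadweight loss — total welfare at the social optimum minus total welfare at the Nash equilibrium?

68.4

∂u_i/∂c_i = α_i − 1, so village i contributes w_i if α_i > 1, else 0.
α_i > 1 for i ∈ {2}; NE contributions (0, 20, 0), G = 20.
W^NE = Σw_i − G^NE + (Σα_i)·G^NE = 56 + 1.9·20 = 94.
Planner: ∂(Σu_j)/∂c_i = Σα_j − 1 = 1.9 > 0, so everyone contributes w_i; G^SO = 56, W^SO = 56 + 1.9·56 = 162.4.
Deadweight loss = 68.4.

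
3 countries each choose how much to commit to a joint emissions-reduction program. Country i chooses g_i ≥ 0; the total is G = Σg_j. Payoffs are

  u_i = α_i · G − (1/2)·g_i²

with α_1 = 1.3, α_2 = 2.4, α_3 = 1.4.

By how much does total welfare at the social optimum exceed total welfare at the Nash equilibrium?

17.71

Country i's FOC: ∂u_i/∂g_i = α_i − g_i = 0, so g_i* = α_i.
NE contributions = (1.3, 2.4, 1.4); G = 5.1.
W^NE = (Σα)·G − ½Σα_i² = 5.1² − ½·9.41 = 21.305.
Planner sets g_i = Σα_j = 5.1 for every i, so G^SO = 3·5.1 = 15.3.
W^SO = (Σα)·G^SO − ½·3·(Σα)² = (3/2)·5.1² = 39.015.
Deadweight loss = W^SO − W^NE = 17.71.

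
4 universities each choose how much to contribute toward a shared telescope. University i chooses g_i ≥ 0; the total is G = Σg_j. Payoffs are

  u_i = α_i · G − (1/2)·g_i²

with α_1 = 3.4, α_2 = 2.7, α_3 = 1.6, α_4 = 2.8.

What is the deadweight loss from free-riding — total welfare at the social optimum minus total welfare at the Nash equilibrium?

University i's FOC: ∂u_i/∂g_i = α_i − g_i = 0, so g_i* = α_i.
NE contributions = (3.4, 2.7, 1.6, 2.8); G = 10.5.
W^NE = (Σα)·G − ½Σα_i² = 10.5² − ½·29.25 = 95.625.
Planner sets g_i = Σα_j = 10.5 for every i, so G^SO = 4·10.5 = 42.
W^SO = (Σα)·G^SO − ½·4·(Σα)² = (4/2)·10.5² = 220.5.
Deadweight loss = W^SO − W^NE = 124.875.

124.875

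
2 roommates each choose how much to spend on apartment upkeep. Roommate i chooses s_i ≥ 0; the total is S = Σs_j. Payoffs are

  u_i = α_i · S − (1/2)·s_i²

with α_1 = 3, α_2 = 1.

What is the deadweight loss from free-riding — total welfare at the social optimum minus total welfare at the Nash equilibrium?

Roommate i's FOC: ∂u_i/∂s_i = α_i − s_i = 0, so s_i* = α_i.
NE contributions = (3, 1); S = 4.
W^NE = (Σα)·S − ½Σα_i² = 4² − ½·10 = 11.
Planner sets s_i = Σα_j = 4 for every i, so S^SO = 2·4 = 8.
W^SO = (Σα)·S^SO − ½·2·(Σα)² = (2/2)·4² = 16.
Deadweight loss = W^SO − W^NE = 5.

5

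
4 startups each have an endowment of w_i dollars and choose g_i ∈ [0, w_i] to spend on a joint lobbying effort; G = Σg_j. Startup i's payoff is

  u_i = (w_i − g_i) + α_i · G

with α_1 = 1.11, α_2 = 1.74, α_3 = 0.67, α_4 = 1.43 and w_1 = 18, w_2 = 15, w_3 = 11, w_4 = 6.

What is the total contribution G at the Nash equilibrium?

∂u_i/∂g_i = α_i − 1, so startup i contributes w_i if α_i > 1, else 0.
α_i > 1 for i ∈ {1, 2, 4}; NE contributions (18, 15, 0, 6), G = 39.

39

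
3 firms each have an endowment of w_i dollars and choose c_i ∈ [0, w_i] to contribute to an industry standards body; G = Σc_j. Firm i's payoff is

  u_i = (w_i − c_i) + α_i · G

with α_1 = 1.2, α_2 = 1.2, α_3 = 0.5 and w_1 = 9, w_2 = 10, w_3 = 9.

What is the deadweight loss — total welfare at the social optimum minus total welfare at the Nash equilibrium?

17.1

∂u_i/∂c_i = α_i − 1, so firm i contributes w_i if α_i > 1, else 0.
α_i > 1 for i ∈ {1, 2}; NE contributions (9, 10, 0), G = 19.
W^NE = Σw_i − G^NE + (Σα_i)·G^NE = 28 + 1.9·19 = 64.1.
Planner: ∂(Σu_j)/∂c_i = Σα_j − 1 = 1.9 > 0, so everyone contributes w_i; G^SO = 28, W^SO = 28 + 1.9·28 = 81.2.
Deadweight loss = 17.1.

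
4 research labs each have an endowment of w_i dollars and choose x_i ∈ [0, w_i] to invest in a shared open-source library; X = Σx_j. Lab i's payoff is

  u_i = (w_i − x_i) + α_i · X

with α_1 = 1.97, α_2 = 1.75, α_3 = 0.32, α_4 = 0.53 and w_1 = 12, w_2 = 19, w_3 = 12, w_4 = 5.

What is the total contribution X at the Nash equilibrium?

∂u_i/∂x_i = α_i − 1, so lab i contributes w_i if α_i > 1, else 0.
α_i > 1 for i ∈ {1, 2}; NE contributions (12, 19, 0, 0), X = 31.

31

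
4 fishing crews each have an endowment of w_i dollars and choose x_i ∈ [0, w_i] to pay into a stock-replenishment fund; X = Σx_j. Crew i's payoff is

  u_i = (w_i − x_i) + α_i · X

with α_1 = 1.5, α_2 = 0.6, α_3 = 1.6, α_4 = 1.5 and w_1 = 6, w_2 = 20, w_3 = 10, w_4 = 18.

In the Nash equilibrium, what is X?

34

∂u_i/∂x_i = α_i − 1, so crew i contributes w_i if α_i > 1, else 0.
α_i > 1 for i ∈ {1, 3, 4}; NE contributions (6, 0, 10, 18), X = 34.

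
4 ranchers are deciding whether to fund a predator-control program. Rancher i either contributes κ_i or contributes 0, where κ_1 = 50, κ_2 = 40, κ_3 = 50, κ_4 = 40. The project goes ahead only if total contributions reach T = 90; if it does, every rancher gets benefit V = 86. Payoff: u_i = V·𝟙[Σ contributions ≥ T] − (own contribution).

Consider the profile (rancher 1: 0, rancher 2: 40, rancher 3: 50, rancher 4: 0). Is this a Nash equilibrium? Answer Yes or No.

Total = 90 ≥ 90: provided.
Rancher 1 (pledges 0, payoff 86): pledging 50 → total 140, payoff 36. No gain.
Rancher 2 (pledges 40, payoff 46): dropping to 0 → total 50, payoff 0. No gain.
Rancher 3 (pledges 50, payoff 36): dropping to 0 → total 40, payoff 0. No gain.
Rancher 4 (pledges 0, payoff 86): pledging 40 → total 130, payoff 46. No gain.

Yes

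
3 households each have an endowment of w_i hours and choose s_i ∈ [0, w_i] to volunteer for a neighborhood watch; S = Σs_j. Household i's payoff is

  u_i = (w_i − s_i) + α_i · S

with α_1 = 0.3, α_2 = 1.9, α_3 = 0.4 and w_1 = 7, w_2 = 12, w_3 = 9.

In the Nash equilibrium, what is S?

12

∂u_i/∂s_i = α_i − 1, so household i contributes w_i if α_i > 1, else 0.
α_i > 1 for i ∈ {2}; NE contributions (0, 12, 0), S = 12.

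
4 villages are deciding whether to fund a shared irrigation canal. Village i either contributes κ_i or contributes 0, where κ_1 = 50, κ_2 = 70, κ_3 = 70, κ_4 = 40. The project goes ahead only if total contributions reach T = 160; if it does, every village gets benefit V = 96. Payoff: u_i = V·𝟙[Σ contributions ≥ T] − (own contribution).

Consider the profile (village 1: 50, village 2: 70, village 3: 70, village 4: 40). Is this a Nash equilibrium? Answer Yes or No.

No

Total = 230 ≥ 160: provided.
Village 1 (pledges 50, payoff 46): dropping to 0 → total 180, payoff 96. Profitable deviation.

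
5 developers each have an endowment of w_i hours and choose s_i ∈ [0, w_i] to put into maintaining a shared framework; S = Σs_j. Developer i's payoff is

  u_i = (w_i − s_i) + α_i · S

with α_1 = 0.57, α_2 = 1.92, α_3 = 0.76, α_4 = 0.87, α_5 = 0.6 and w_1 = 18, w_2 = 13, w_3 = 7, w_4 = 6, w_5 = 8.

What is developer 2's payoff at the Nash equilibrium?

∂u_i/∂s_i = α_i − 1, so developer i contributes w_i if α_i > 1, else 0.
α_i > 1 for i ∈ {2}; NE contributions (0, 13, 0, 0, 0), S = 13.
u_2 = (13 − 13) + 1.92·13 = 24.96.

24.96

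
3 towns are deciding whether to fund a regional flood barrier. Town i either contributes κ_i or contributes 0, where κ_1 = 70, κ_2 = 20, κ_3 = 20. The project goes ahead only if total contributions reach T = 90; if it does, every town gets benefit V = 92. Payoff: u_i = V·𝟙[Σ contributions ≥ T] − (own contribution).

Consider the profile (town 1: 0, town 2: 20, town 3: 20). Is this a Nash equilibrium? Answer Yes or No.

Total = 40 < 90: not provided.
Town 1 (pledges 0, payoff 0): pledging 70 → total 110, payoff 22. Profitable deviation.

No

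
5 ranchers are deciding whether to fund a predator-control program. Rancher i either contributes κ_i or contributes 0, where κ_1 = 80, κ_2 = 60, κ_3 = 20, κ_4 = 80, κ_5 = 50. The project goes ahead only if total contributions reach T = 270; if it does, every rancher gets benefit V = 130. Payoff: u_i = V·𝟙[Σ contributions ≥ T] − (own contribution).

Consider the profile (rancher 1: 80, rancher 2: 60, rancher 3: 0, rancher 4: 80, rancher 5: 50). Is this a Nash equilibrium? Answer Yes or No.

Yes

Total = 270 ≥ 270: provided.
Rancher 1 (pledges 80, payoff 50): dropping to 0 → total 190, payoff 0. No gain.
Rancher 2 (pledges 60, payoff 70): dropping to 0 → total 210, payoff 0. No gain.
Rancher 3 (pledges 0, payoff 130): pledging 20 → total 290, payoff 110. No gain.
Rancher 4 (pledges 80, payoff 50): dropping to 0 → total 190, payoff 0. No gain.
Rancher 5 (pledges 50, payoff 80): dropping to 0 → total 220, payoff 0. No gain.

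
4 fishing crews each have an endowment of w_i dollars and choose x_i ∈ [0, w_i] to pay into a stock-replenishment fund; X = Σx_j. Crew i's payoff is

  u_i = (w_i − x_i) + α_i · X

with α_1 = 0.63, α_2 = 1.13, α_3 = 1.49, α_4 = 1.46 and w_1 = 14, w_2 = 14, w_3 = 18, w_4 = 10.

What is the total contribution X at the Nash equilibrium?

42

∂u_i/∂x_i = α_i − 1, so crew i contributes w_i if α_i > 1, else 0.
α_i > 1 for i ∈ {2, 3, 4}; NE contributions (0, 14, 18, 10), X = 42.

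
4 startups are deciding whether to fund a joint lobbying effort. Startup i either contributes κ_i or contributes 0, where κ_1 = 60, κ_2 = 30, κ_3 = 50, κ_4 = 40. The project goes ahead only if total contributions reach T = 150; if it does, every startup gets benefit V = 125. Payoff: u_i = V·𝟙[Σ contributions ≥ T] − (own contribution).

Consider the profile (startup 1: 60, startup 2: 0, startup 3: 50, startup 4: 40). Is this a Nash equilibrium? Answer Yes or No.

Total = 150 ≥ 150: provided.
Startup 1 (pledges 60, payoff 65): dropping to 0 → total 90, payoff 0. No gain.
Startup 2 (pledges 0, payoff 125): pledging 30 → total 180, payoff 95. No gain.
Startup 3 (pledges 50, payoff 75): dropping to 0 → total 100, payoff 0. No gain.
Startup 4 (pledges 40, payoff 85): dropping to 0 → total 110, payoff 0. No gain.

Yes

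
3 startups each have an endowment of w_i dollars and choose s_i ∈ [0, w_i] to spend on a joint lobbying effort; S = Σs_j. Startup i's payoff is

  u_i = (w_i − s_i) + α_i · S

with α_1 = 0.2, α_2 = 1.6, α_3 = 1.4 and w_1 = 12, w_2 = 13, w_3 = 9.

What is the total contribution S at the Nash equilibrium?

∂u_i/∂s_i = α_i − 1, so startup i contributes w_i if α_i > 1, else 0.
α_i > 1 for i ∈ {2, 3}; NE contributions (0, 13, 9), S = 22.

22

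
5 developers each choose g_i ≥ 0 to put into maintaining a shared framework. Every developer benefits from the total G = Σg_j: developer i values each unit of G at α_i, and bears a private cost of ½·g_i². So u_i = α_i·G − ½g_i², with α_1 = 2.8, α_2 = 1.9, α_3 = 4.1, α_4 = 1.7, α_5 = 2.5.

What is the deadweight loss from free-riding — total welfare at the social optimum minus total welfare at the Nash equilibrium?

272.2

Developer i's FOC: ∂u_i/∂g_i = α_i − g_i = 0, so g_i* = α_i.
NE contributions = (2.8, 1.9, 4.1, 1.7, 2.5); G = 13.
W^NE = (Σα)·G − ½Σα_i² = 13² − ½·37.4 = 150.3.
Planner sets g_i = Σα_j = 13 for every i, so G^SO = 5·13 = 65.
W^SO = (Σα)·G^SO − ½·5·(Σα)² = (5/2)·13² = 422.5.
Deadweight loss = W^SO − W^NE = 272.2.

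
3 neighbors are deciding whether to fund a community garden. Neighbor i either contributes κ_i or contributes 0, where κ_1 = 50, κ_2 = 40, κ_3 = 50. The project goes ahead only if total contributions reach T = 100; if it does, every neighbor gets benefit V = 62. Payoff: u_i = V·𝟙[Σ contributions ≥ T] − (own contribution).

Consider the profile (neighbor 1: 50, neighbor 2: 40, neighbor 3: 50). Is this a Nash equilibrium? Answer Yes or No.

No

Total = 140 ≥ 100: provided.
Neighbor 1 (pledges 50, payoff 12): dropping to 0 → total 90, payoff 0. No gain.
Neighbor 2 (pledges 40, payoff 22): dropping to 0 → total 100, payoff 62. Profitable deviation.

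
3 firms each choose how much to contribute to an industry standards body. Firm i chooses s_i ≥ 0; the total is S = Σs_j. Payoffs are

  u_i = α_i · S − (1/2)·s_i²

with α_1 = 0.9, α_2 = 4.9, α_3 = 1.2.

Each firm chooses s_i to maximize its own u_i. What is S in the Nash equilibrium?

Firm i's FOC: ∂u_i/∂s_i = α_i − s_i = 0, so s_i* = α_i.
NE contributions = (0.9, 4.9, 1.2); S = 7.

7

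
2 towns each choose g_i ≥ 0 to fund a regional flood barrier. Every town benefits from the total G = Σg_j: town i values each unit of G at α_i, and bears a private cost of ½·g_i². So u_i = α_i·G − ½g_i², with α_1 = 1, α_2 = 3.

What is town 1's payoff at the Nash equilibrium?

Town i's FOC: ∂u_i/∂g_i = α_i − g_i = 0, so g_i* = α_i.
NE contributions = (1, 3); G = 4.
u_1 = α_1·G − ½·(g_1)² = 1·4 − ½·1² = 3.5.

3.5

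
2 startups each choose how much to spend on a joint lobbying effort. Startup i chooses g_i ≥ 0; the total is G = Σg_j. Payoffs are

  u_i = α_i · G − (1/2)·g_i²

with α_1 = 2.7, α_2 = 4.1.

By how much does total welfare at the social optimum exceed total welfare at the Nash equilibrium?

12.05

Startup i's FOC: ∂u_i/∂g_i = α_i − g_i = 0, so g_i* = α_i.
NE contributions = (2.7, 4.1); G = 6.8.
W^NE = (Σα)·G − ½Σα_i² = 6.8² − ½·24.1 = 34.19.
Planner sets g_i = Σα_j = 6.8 for every i, so G^SO = 2·6.8 = 13.6.
W^SO = (Σα)·G^SO − ½·2·(Σα)² = (2/2)·6.8² = 46.24.
Deadweight loss = W^SO − W^NE = 12.05.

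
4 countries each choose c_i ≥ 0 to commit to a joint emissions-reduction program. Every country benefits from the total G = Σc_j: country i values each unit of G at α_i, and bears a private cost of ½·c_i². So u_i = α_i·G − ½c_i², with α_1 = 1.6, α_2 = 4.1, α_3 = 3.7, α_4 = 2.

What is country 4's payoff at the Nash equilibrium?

20.8

Country i's FOC: ∂u_i/∂c_i = α_i − c_i = 0, so c_i* = α_i.
NE contributions = (1.6, 4.1, 3.7, 2); G = 11.4.
u_4 = α_4·G − ½·(c_4)² = 2·11.4 − ½·2² = 20.8.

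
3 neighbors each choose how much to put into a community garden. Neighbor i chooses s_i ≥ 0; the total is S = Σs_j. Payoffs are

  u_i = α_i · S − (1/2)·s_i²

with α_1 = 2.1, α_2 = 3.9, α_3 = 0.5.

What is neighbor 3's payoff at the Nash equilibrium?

Neighbor i's FOC: ∂u_i/∂s_i = α_i − s_i = 0, so s_i* = α_i.
NE contributions = (2.1, 3.9, 0.5); S = 6.5.
u_3 = α_3·S − ½·(s_3)² = 0.5·6.5 − ½·0.5² = 3.125.

3.125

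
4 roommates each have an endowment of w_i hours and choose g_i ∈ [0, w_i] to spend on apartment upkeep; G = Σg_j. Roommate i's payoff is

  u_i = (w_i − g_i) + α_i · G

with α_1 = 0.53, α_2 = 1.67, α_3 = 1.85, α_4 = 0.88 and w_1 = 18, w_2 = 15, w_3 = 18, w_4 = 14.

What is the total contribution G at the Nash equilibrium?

∂u_i/∂g_i = α_i − 1, so roommate i contributes w_i if α_i > 1, else 0.
α_i > 1 for i ∈ {2, 3}; NE contributions (0, 15, 18, 0), G = 33.

33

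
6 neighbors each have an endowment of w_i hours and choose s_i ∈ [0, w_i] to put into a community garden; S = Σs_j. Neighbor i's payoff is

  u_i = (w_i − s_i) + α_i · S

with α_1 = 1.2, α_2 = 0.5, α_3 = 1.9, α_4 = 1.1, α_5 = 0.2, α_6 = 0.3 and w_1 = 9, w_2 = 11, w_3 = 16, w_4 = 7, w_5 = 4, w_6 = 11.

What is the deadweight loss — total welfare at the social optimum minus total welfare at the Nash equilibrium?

∂u_i/∂s_i = α_i − 1, so neighbor i contributes w_i if α_i > 1, else 0.
α_i > 1 for i ∈ {1, 3, 4}; NE contributions (9, 0, 16, 7, 0, 0), S = 32.
W^NE = Σw_i − S^NE + (Σα_i)·S^NE = 58 + 4.2·32 = 192.4.
Planner: ∂(Σu_j)/∂s_i = Σα_j − 1 = 4.2 > 0, so everyone contributes w_i; S^SO = 58, W^SO = 58 + 4.2·58 = 301.6.
Deadweight loss = 109.2.

109.2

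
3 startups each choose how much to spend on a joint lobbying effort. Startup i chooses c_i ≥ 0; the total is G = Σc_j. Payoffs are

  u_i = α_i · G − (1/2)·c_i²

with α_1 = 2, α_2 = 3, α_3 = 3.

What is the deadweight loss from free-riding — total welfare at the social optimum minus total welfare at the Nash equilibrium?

43

Startup i's FOC: ∂u_i/∂c_i = α_i − c_i = 0, so c_i* = α_i.
NE contributions = (2, 3, 3); G = 8.
W^NE = (Σα)·G − ½Σα_i² = 8² − ½·22 = 53.
Planner sets c_i = Σα_j = 8 for every i, so G^SO = 3·8 = 24.
W^SO = (Σα)·G^SO − ½·3·(Σα)² = (3/2)·8² = 96.
Deadweight loss = W^SO − W^NE = 43.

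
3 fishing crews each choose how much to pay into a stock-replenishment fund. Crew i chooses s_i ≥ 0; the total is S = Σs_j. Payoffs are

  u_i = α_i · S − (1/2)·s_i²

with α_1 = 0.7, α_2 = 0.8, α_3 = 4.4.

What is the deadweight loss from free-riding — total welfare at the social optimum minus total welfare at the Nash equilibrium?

Crew i's FOC: ∂u_i/∂s_i = α_i − s_i = 0, so s_i* = α_i.
NE contributions = (0.7, 0.8, 4.4); S = 5.9.
W^NE = (Σα)·S − ½Σα_i² = 5.9² − ½·20.49 = 24.565.
Planner sets s_i = Σα_j = 5.9 for every i, so S^SO = 3·5.9 = 17.7.
W^SO = (Σα)·S^SO − ½·3·(Σα)² = (3/2)·5.9² = 52.215.
Deadweight loss = W^SO − W^NE = 27.65.

27.65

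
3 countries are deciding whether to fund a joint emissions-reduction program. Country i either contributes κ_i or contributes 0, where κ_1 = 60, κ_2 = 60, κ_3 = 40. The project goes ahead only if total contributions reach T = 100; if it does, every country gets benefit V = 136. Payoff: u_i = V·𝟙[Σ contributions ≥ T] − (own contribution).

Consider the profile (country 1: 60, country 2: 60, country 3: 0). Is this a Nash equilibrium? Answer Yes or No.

Yes

Total = 120 ≥ 100: provided.
Country 1 (pledges 60, payoff 76): dropping to 0 → total 60, payoff 0. No gain.
Country 2 (pledges 60, payoff 76): dropping to 0 → total 60, payoff 0. No gain.
Country 3 (pledges 0, payoff 136): pledging 40 → total 160, payoff 96. No gain.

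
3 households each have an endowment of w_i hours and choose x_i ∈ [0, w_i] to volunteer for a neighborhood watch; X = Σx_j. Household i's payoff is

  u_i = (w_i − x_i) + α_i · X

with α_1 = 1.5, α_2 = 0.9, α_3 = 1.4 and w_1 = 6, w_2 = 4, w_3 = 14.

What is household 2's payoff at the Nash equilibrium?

22

∂u_i/∂x_i = α_i − 1, so household i contributes w_i if α_i > 1, else 0.
α_i > 1 for i ∈ {1, 3}; NE contributions (6, 0, 14), X = 20.
u_2 = (4 − 0) + 0.9·20 = 22.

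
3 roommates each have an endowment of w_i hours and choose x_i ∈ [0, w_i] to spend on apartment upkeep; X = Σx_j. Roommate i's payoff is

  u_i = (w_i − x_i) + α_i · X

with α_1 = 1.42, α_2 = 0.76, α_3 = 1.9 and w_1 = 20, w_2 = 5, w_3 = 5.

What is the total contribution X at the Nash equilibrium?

25

∂u_i/∂x_i = α_i − 1, so roommate i contributes w_i if α_i > 1, else 0.
α_i > 1 for i ∈ {1, 3}; NE contributions (20, 0, 5), X = 25.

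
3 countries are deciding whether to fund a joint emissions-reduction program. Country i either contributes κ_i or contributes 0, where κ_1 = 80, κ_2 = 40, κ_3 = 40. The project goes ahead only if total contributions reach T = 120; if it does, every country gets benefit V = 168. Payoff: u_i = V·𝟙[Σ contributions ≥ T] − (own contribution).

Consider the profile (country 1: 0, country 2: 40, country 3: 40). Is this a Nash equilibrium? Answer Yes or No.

Total = 80 < 120: not provided.
Country 1 (pledges 0, payoff 0): pledging 80 → total 160, payoff 88. Profitable deviation.

No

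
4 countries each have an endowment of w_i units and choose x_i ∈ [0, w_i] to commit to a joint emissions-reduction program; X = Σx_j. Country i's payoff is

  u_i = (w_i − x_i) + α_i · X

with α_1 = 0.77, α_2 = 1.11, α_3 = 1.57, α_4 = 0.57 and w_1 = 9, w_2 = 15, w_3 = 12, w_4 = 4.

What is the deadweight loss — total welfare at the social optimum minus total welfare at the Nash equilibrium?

39.26

∂u_i/∂x_i = α_i − 1, so country i contributes w_i if α_i > 1, else 0.
α_i > 1 for i ∈ {2, 3}; NE contributions (0, 15, 12, 0), X = 27.
W^NE = Σw_i − X^NE + (Σα_i)·X^NE = 40 + 3.02·27 = 121.54.
Planner: ∂(Σu_j)/∂x_i = Σα_j − 1 = 3.02 > 0, so everyone contributes w_i; X^SO = 40, W^SO = 40 + 3.02·40 = 160.8.
Deadweight loss = 39.26.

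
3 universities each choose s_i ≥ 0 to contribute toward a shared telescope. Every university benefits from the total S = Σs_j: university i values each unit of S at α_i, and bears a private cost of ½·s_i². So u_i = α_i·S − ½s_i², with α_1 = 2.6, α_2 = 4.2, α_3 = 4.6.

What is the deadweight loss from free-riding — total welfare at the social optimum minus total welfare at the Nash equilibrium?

University i's FOC: ∂u_i/∂s_i = α_i − s_i = 0, so s_i* = α_i.
NE contributions = (2.6, 4.2, 4.6); S = 11.4.
W^NE = (Σα)·S − ½Σα_i² = 11.4² − ½·45.56 = 107.18.
Planner sets s_i = Σα_j = 11.4 for every i, so S^SO = 3·11.4 = 34.2.
W^SO = (Σα)·S^SO − ½·3·(Σα)² = (3/2)·11.4² = 194.94.
Deadweight loss = W^SO − W^NE = 87.76.

87.76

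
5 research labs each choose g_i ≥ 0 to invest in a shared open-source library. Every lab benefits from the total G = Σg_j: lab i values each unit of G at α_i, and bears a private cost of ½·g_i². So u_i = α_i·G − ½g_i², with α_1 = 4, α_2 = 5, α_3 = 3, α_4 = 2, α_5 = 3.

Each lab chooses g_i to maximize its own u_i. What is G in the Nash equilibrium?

Lab i's FOC: ∂u_i/∂g_i = α_i − g_i = 0, so g_i* = α_i.
NE contributions = (4, 5, 3, 2, 3); G = 17.

17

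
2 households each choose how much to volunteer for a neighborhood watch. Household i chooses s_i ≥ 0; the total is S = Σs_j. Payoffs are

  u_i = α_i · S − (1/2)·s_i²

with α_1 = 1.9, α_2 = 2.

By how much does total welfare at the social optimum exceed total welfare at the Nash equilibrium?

3.805

Household i's FOC: ∂u_i/∂s_i = α_i − s_i = 0, so s_i* = α_i.
NE contributions = (1.9, 2); S = 3.9.
W^NE = (Σα)·S − ½Σα_i² = 3.9² − ½·7.61 = 11.405.
Planner sets s_i = Σα_j = 3.9 for every i, so S^SO = 2·3.9 = 7.8.
W^SO = (Σα)·S^SO − ½·2·(Σα)² = (2/2)·3.9² = 15.21.
Deadweight loss = W^SO − W^NE = 3.805.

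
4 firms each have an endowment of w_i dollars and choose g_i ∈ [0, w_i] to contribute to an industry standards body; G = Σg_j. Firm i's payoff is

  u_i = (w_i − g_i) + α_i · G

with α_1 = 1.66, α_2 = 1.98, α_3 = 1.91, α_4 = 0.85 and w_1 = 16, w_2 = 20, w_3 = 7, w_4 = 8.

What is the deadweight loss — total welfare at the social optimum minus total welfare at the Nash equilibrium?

43.2

∂u_i/∂g_i = α_i − 1, so firm i contributes w_i if α_i > 1, else 0.
α_i > 1 for i ∈ {1, 2, 3}; NE contributions (16, 20, 7, 0), G = 43.
W^NE = Σw_i − G^NE + (Σα_i)·G^NE = 51 + 5.4·43 = 283.2.
Planner: ∂(Σu_j)/∂g_i = Σα_j − 1 = 5.4 > 0, so everyone contributes w_i; G^SO = 51, W^SO = 51 + 5.4·51 = 326.4.
Deadweight loss = 43.2.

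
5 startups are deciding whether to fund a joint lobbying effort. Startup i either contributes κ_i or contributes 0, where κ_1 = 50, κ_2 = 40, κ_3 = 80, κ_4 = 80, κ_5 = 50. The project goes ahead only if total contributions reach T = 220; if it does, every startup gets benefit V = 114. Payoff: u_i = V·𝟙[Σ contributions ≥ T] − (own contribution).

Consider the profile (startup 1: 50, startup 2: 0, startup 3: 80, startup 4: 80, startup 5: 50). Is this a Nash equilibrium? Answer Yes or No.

Yes

Total = 260 ≥ 220: provided.
Startup 1 (pledges 50, payoff 64): dropping to 0 → total 210, payoff 0. No gain.
Startup 2 (pledges 0, payoff 114): pledging 40 → total 300, payoff 74. No gain.
Startup 3 (pledges 80, payoff 34): dropping to 0 → total 180, payoff 0. No gain.
Startup 4 (pledges 80, payoff 34): dropping to 0 → total 180, payoff 0. No gain.
Startup 5 (pledges 50, payoff 64): dropping to 0 → total 210, payoff 0. No gain.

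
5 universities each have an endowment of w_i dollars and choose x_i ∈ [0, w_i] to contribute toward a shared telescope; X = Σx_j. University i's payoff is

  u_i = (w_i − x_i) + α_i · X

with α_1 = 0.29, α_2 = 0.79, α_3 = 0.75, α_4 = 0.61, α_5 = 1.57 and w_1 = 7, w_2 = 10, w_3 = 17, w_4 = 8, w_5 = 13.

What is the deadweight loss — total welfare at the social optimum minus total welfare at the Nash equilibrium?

∂u_i/∂x_i = α_i − 1, so university i contributes w_i if α_i > 1, else 0.
α_i > 1 for i ∈ {5}; NE contributions (0, 0, 0, 0, 13), X = 13.
W^NE = Σw_i − X^NE + (Σα_i)·X^NE = 55 + 3.01·13 = 94.13.
Planner: ∂(Σu_j)/∂x_i = Σα_j − 1 = 3.01 > 0, so everyone contributes w_i; X^SO = 55, W^SO = 55 + 3.01·55 = 220.55.
Deadweight loss = 126.42.

126.42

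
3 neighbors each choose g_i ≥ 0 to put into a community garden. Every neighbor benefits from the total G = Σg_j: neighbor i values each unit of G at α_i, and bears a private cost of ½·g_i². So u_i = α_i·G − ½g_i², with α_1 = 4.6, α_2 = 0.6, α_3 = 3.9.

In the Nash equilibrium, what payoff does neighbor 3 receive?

Neighbor i's FOC: ∂u_i/∂g_i = α_i − g_i = 0, so g_i* = α_i.
NE contributions = (4.6, 0.6, 3.9); G = 9.1.
u_3 = α_3·G − ½·(g_3)² = 3.9·9.1 − ½·3.9² = 27.885.

27.885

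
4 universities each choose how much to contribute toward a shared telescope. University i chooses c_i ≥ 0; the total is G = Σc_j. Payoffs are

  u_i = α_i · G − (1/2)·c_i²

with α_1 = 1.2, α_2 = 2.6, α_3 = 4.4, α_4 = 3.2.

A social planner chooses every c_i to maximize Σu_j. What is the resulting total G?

45.6

Planner FOC: ∂(Σu_j)/∂c_i = (Σα_j) − c_i = 0, so c_i^SO = Σα_j = 11.4 for every i; G^SO = 45.6.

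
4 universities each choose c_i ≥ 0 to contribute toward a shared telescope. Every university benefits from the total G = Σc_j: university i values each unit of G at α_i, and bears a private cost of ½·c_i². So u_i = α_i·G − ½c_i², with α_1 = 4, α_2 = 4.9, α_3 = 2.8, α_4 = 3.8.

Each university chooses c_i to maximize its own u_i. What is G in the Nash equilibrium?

15.5

University i's FOC: ∂u_i/∂c_i = α_i − c_i = 0, so c_i* = α_i.
NE contributions = (4, 4.9, 2.8, 3.8); G = 15.5.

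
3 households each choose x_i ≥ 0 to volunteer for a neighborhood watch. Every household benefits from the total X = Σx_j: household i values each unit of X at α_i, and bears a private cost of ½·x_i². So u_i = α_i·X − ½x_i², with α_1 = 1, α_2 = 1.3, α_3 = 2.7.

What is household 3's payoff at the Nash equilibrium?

9.855

Household i's FOC: ∂u_i/∂x_i = α_i − x_i = 0, so x_i* = α_i.
NE contributions = (1, 1.3, 2.7); X = 5.
u_3 = α_3·X − ½·(x_3)² = 2.7·5 − ½·2.7² = 9.855.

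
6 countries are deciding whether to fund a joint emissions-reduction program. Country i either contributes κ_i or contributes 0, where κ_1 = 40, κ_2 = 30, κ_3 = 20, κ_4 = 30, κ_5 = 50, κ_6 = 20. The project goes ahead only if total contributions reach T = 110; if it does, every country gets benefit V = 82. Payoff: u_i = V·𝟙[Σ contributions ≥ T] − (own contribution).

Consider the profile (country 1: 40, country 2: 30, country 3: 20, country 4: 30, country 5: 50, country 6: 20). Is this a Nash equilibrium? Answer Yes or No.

Total = 190 ≥ 110: provided.
Country 1 (pledges 40, payoff 42): dropping to 0 → total 150, payoff 82. Profitable deviation.

No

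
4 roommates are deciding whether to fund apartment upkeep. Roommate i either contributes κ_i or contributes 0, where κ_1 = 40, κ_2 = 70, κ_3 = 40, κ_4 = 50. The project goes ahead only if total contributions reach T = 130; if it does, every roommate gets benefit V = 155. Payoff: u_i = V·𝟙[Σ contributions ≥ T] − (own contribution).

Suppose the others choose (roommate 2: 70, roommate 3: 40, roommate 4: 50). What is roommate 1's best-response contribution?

0

Others' total = 160 ≥ 130; contributing adds cost 40 for no extra benefit.
Best response: 0.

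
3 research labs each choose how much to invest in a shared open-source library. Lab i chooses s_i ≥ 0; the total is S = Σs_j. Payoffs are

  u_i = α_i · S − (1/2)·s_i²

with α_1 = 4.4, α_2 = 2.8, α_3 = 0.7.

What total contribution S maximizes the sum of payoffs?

Planner FOC: ∂(Σu_j)/∂s_i = (Σα_j) − s_i = 0, so s_i^SO = Σα_j = 7.9 for every i; S^SO = 23.7.

23.7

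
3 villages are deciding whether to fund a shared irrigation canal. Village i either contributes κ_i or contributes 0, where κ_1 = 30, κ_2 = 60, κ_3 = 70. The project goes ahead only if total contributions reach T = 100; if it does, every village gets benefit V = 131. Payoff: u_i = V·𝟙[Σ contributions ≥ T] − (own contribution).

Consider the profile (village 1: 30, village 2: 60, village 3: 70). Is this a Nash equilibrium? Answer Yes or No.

Total = 160 ≥ 100: provided.
Village 1 (pledges 30, payoff 101): dropping to 0 → total 130, payoff 131. Profitable deviation.

No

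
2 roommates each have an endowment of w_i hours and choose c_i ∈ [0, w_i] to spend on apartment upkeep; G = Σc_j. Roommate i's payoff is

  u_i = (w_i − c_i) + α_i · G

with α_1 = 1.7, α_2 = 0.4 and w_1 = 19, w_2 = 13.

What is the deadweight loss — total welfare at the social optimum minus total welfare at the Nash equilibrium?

14.3

∂u_i/∂c_i = α_i − 1, so roommate i contributes w_i if α_i > 1, else 0.
α_i > 1 for i ∈ {1}; NE contributions (19, 0), G = 19.
W^NE = Σw_i − G^NE + (Σα_i)·G^NE = 32 + 1.1·19 = 52.9.
Planner: ∂(Σu_j)/∂c_i = Σα_j − 1 = 1.1 > 0, so everyone contributes w_i; G^SO = 32, W^SO = 32 + 1.1·32 = 67.2.
Deadweight loss = 14.3.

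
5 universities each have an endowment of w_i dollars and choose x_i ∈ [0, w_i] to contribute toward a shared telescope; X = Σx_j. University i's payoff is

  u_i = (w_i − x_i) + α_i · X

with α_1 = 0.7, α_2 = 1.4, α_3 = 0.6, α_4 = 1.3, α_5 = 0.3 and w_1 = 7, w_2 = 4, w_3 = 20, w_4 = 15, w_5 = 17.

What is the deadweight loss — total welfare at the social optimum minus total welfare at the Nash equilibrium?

∂u_i/∂x_i = α_i − 1, so university i contributes w_i if α_i > 1, else 0.
α_i > 1 for i ∈ {2, 4}; NE contributions (0, 4, 0, 15, 0), X = 19.
W^NE = Σw_i − X^NE + (Σα_i)·X^NE = 63 + 3.3·19 = 125.7.
Planner: ∂(Σu_j)/∂x_i = Σα_j − 1 = 3.3 > 0, so everyone contributes w_i; X^SO = 63, W^SO = 63 + 3.3·63 = 270.9.
Deadweight loss = 145.2.

145.2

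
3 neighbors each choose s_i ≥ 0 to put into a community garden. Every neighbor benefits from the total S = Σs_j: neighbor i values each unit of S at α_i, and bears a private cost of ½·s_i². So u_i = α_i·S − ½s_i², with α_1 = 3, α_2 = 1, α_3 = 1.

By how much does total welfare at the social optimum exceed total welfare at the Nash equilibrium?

18

Neighbor i's FOC: ∂u_i/∂s_i = α_i − s_i = 0, so s_i* = α_i.
NE contributions = (3, 1, 1); S = 5.
W^NE = (Σα)·S − ½Σα_i² = 5² − ½·11 = 19.5.
Planner sets s_i = Σα_j = 5 for every i, so S^SO = 3·5 = 15.
W^SO = (Σα)·S^SO − ½·3·(Σα)² = (3/2)·5² = 37.5.
Deadweight loss = W^SO − W^NE = 18.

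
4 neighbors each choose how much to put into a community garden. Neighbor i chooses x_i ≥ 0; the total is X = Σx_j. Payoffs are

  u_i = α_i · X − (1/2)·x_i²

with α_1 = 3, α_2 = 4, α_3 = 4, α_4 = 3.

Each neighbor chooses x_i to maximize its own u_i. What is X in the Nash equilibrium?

Neighbor i's FOC: ∂u_i/∂x_i = α_i − x_i = 0, so x_i* = α_i.
NE contributions = (3, 4, 4, 3); X = 14.

14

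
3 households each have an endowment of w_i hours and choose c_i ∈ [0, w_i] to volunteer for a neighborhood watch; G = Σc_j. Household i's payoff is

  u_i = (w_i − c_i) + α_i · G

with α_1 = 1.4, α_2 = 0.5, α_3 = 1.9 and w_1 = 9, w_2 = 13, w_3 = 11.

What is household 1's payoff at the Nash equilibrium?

∂u_i/∂c_i = α_i − 1, so household i contributes w_i if α_i > 1, else 0.
α_i > 1 for i ∈ {1, 3}; NE contributions (9, 0, 11), G = 20.
u_1 = (9 − 9) + 1.4·20 = 28.

28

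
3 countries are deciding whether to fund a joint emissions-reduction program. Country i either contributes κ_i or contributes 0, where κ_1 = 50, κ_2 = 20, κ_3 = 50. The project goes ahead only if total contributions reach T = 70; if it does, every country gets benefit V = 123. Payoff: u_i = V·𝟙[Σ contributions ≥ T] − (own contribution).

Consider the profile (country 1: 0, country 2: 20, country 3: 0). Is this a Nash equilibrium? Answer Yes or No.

Total = 20 < 70: not provided.
Country 1 (pledges 0, payoff 0): pledging 50 → total 70, payoff 73. Profitable deviation.

No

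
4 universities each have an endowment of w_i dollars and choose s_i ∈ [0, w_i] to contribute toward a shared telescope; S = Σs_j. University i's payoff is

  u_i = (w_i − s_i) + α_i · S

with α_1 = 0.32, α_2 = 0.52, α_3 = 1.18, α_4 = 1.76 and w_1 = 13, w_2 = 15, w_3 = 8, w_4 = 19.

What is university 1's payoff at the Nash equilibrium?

∂u_i/∂s_i = α_i − 1, so university i contributes w_i if α_i > 1, else 0.
α_i > 1 for i ∈ {3, 4}; NE contributions (0, 0, 8, 19), S = 27.
u_1 = (13 − 0) + 0.32·27 = 21.64.

21.64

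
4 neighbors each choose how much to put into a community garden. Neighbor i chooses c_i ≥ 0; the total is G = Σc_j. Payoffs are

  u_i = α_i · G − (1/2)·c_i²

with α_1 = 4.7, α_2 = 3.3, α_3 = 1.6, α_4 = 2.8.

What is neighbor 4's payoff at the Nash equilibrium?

Neighbor i's FOC: ∂u_i/∂c_i = α_i − c_i = 0, so c_i* = α_i.
NE contributions = (4.7, 3.3, 1.6, 2.8); G = 12.4.
u_4 = α_4·G − ½·(c_4)² = 2.8·12.4 − ½·2.8² = 30.8.

30.8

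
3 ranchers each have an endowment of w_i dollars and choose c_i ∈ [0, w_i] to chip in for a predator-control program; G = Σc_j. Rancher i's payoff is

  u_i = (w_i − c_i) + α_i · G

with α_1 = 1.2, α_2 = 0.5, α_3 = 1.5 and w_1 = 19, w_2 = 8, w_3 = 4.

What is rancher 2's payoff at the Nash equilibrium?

∂u_i/∂c_i = α_i − 1, so rancher i contributes w_i if α_i > 1, else 0.
α_i > 1 for i ∈ {1, 3}; NE contributions (19, 0, 4), G = 23.
u_2 = (8 − 0) + 0.5·23 = 19.5.

19.5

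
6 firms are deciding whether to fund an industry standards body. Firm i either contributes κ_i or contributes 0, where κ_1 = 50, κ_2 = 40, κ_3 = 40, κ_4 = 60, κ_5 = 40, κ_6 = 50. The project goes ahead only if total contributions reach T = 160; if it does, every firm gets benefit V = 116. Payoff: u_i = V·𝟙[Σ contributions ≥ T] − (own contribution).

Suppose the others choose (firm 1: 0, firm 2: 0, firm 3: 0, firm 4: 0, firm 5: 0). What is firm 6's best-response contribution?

Others' total = 0. Even contributing 50 gives 50 < 160: no benefit either way.
Best response: 0.

0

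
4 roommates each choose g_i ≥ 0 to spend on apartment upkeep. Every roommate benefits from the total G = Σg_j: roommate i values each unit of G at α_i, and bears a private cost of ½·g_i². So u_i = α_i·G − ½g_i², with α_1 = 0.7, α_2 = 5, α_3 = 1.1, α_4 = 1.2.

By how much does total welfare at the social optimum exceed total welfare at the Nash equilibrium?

78.07

Roommate i's FOC: ∂u_i/∂g_i = α_i − g_i = 0, so g_i* = α_i.
NE contributions = (0.7, 5, 1.1, 1.2); G = 8.
W^NE = (Σα)·G − ½Σα_i² = 8² − ½·28.14 = 49.93.
Planner sets g_i = Σα_j = 8 for every i, so G^SO = 4·8 = 32.
W^SO = (Σα)·G^SO − ½·4·(Σα)² = (4/2)·8² = 128.
Deadweight loss = W^SO − W^NE = 78.07.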